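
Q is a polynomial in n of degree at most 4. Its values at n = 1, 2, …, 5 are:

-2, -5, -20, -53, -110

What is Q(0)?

First differences: -3, -15, -33, -57. Second differences: -12, -18, -24. Third differences: -6, -6.
Level-3 differences are constant, so Q has degree 3.
Fitting a degree-3 polynomial gives Q(n) = -n³ + 4n - 5.
The constant term is Q(0) = -5.

-5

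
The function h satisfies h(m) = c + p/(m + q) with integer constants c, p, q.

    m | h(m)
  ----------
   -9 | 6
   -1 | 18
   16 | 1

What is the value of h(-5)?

8

(h(m) − c)(m + q) = p for each data point; the three points give a linear system in c and q, then p follows.
Solving: c = 3, q = -1, p = -30, so h(m) = 3 − 30/(m − 1).
Then h(-5) = 3 − 30/(-6) = 8.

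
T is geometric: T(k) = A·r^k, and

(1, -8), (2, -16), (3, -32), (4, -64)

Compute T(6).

-256

Consecutive ratio: -16/(-8) = 2, and -32/(-16) = 2, so r = 2.
Then A·2^1 = -8 gives A = -4, and T(k) = -4·2^k.
T(6) = -4·2^6 = -256.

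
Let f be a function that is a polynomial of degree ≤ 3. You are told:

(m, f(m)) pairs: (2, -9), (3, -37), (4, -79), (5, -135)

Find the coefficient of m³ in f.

First differences: -28, -42, -56. Second differences: -14, -14.
Level-2 differences are constant, so f has degree 2.
Fitting a degree-2 polynomial gives f(m) = -7m² + 7m + 5.
The coefficient of m³ is 0.

0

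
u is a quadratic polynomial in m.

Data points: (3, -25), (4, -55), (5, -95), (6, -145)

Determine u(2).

First differences: -30, -40, -50. Second differences: -10, -10.
Level-2 differences are constant, so u has degree 2.
Fitting a degree-2 polynomial gives u(m) = -5m² + 5m + 5.
Then u(2) = -5.

-5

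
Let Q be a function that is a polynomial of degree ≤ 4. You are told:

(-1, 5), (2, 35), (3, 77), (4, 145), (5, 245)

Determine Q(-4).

Write Q(k) = ak^4 + bk³ + ck² + dk + e; the 5 given values yield a linear system in the 5 coefficients.
Solving, the leading coefficient vanishes, and Q(k) = k³ + 4k² + 3k + 5.
Then Q(-4) = -7.

-7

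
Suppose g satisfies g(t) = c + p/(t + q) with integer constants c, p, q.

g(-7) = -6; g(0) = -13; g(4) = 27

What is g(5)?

12

(g(t) − c)(t + q) = p for each data point; the three points give a linear system in c and q, then p follows.
Solving: c = -3, q = -3, p = 30, so g(t) = -3 + 30/(t − 3).
Then g(5) = -3 + 30/2 = 12.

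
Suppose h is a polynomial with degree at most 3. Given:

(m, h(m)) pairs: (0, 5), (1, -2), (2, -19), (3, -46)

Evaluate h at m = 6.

-187

First differences: -7, -17, -27. Second differences: -10, -10.
Level-2 differences are constant, so h has degree 2.
Fitting a degree-2 polynomial gives h(m) = -5m² - 2m + 5.
Then h(6) = -187.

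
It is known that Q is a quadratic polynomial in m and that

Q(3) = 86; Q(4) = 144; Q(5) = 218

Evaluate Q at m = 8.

536

Write Q(m) = am² + bm + c; the 3 given values yield a linear system in the 3 coefficients.
Solving, Q(m) = 8m² + 2m + 8.
Then Q(8) = 536.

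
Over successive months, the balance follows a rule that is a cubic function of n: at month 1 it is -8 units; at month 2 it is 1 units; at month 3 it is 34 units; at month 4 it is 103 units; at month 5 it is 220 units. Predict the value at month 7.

646

Write the value at n as h(n).
First differences: 9, 33, 69, 117. Second differences: 24, 36, 48. Third differences: 12, 12.
Level-3 differences are constant, so h has degree 3.
Fitting a degree-3 polynomial gives h(n) = 2n³ - 5n - 5.
Then h(7) = 646.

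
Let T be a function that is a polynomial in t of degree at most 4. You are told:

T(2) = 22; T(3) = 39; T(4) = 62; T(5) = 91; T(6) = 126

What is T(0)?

6

Write T(t) = at^4 + bt³ + ct² + dt + e; the 5 given values yield a linear system in the 5 coefficients.
Solving, the top 2 coefficients vanish, and T(t) = 3t² + 2t + 6.
The constant term is T(0) = 6.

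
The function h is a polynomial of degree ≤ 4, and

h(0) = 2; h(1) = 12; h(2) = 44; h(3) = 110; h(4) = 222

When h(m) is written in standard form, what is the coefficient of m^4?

First differences: 10, 32, 66, 112. Second differences: 22, 34, 46. Third differences: 12, 12.
Level-3 differences are constant, so h has degree 3.
Fitting a degree-3 polynomial gives h(m) = 2m³ + 5m² + 3m + 2.
The coefficient of m^4 is 0.

0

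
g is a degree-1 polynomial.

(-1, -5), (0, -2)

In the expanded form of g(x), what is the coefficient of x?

3

Write g(x) = ax + b; the 2 given values yield a linear system in the 2 coefficients.
Solving, g(x) = 3x - 2.
The coefficient of x is 3.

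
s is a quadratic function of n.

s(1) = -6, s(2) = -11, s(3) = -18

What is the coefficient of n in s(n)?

-2

Write s(n) = an² + bn + c; the 3 given values yield a linear system in the 3 coefficients.
Solving, s(n) = -n² - 2n - 3.
The coefficient of n is -2.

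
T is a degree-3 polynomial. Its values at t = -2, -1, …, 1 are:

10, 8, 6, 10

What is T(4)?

118

Write T(t) = at³ + bt² + ct + d; the 4 given values yield a linear system in the 4 coefficients.
Solving, T(t) = t³ + 3t² + 6.
Then T(4) = 118.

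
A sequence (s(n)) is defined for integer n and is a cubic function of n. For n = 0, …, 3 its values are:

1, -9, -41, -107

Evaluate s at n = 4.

Write s(n) = an³ + bn² + cn + d; the 4 given values yield a linear system in the 4 coefficients.
Solving, s(n) = -2n³ - 5n² - 3n + 1.
Then s(4) = -219.

-219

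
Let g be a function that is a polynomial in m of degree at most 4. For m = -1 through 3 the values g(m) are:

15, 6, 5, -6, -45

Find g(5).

-279

First differences: -9, -1, -11, -39. Second differences: 8, -10, -28. Third differences: -18, -18.
Level-3 differences are constant, so g has degree 3.
Fitting a degree-3 polynomial gives g(m) = -3m³ + 4m² - 2m + 6.
Then g(5) = -279.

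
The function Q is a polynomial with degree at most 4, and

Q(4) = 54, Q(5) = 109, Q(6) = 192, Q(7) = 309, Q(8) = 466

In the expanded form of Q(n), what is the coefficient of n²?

-1

First differences: 55, 83, 117, 157. Second differences: 28, 34, 40. Third differences: 6, 6.
Level-3 differences are constant, so Q has degree 3.
Fitting a degree-3 polynomial gives Q(n) = n³ - n² + 3n - 6.
The coefficient of n² is -1.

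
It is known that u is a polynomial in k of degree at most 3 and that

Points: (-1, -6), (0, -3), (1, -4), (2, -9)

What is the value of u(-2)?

First differences: 3, -1, -5. Second differences: -4, -4.
Level-2 differences are constant, so u has degree 2.
Fitting a degree-2 polynomial gives u(k) = -2k² + k - 3.
Then u(-2) = -13.

-13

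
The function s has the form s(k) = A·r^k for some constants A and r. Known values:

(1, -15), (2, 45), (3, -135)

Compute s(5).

-1215

Consecutive ratio: 45/(-15) = -3, and -135/45 = -3, so r = -3.
Then A·(-3)^1 = -15 gives A = 5, and s(k) = 5·(-3)^k.
s(5) = 5·(-3)^5 = -1215.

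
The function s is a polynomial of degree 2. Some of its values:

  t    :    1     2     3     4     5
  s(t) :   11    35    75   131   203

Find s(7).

395

First differences: 24, 40, 56, 72. Second differences: 16, 16, 16.
Level-2 differences are constant, so s has degree 2.
Fitting a degree-2 polynomial gives s(t) = 8t² + 3.
Then s(7) = 395.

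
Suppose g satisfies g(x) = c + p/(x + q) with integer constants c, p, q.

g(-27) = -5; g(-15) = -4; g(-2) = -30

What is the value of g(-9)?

-2

(g(x) − c)(x + q) = p for each data point; the three points give a linear system in c and q, then p follows.
Solving: c = -6, q = 3, p = -24, so g(x) = -6 − 24/(x + 3).
Then g(-9) = -6 − 24/(-6) = -2.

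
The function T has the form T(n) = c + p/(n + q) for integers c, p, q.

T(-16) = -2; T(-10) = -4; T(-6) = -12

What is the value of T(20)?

1

(T(n) − c)(n + q) = p for each data point; the three points give a linear system in c and q, then p follows.
Solving: c = 0, q = 4, p = 24, so T(n) = 24/(n + 4).
Then T(20) = 0 + 24/24 = 1.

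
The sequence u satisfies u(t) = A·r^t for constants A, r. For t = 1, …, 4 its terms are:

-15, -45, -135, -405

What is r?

3

Consecutive ratio: -45/(-15) = 3, and -135/(-45) = 3, so r = 3.
Then A·3^1 = -15 gives A = -5, and u(t) = -5·3^t.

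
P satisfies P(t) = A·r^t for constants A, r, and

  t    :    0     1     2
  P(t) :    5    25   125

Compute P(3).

Consecutive ratio: 25/5 = 5, and 125/25 = 5, so r = 5.
Then A·5^0 = 5 gives A = 5, and P(t) = 5·5^t.
P(3) = 5·5^3 = 625.

625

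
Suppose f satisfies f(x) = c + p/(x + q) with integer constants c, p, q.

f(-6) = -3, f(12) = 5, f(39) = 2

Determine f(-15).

(f(x) − c)(x + q) = p for each data point; the three points give a linear system in c and q, then p follows.
Solving: c = 1, q = -3, p = 36, so f(x) = 1 + 36/(x − 3).
Then f(-15) = 1 + 36/(-18) = -1.

-1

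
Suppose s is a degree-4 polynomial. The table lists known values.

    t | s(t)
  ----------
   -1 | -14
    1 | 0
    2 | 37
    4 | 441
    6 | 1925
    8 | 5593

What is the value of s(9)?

8696

Write s(t) = at^4 + bt³ + ct² + dt + e; the 6 given values yield a linear system in the 5 coefficients.
Solving, s(t) = t^4 + 3t³ - t² + 4t - 7.
Then s(9) = 8696.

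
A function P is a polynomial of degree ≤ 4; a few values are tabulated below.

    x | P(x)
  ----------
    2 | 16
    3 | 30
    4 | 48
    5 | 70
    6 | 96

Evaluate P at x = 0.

First differences: 14, 18, 22, 26. Second differences: 4, 4, 4.
Level-2 differences are constant, so P has degree 2.
Fitting a degree-2 polynomial gives P(x) = 2x² + 4x.
Then P(0) = 0.

0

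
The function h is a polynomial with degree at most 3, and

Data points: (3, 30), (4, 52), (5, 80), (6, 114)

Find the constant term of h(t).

0

First differences: 22, 28, 34. Second differences: 6, 6.
Level-2 differences are constant, so h has degree 2.
Fitting a degree-2 polynomial gives h(t) = 3t² + t.
The constant term is h(0) = 0.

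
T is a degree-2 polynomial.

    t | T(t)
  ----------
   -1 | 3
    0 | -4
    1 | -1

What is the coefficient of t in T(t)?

Write T(t) = at² + bt + c; the 3 given values yield a linear system in the 3 coefficients.
Solving, T(t) = 5t² - 2t - 4.
The coefficient of t is -2.

-2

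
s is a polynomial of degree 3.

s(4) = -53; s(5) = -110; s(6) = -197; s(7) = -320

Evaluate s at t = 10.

-965

Write s(t) = at³ + bt² + ct + d; the 4 given values yield a linear system in the 4 coefficients.
Solving, s(t) = -t³ + 4t - 5.
Then s(10) = -965.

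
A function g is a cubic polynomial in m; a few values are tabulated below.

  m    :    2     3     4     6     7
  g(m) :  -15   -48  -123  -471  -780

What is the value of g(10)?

Write g(m) = am³ + bm² + cm + d; the 5 given values yield a linear system in the 4 coefficients.
Solving, g(m) = -3m³ + 6m² - 6m - 3.
Then g(10) = -2463.

-2463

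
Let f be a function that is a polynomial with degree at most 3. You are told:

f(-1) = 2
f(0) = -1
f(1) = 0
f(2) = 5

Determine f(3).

14

First differences: -3, 1, 5. Second differences: 4, 4.
Level-2 differences are constant, so f has degree 2.
Extending the table by one column gives the next first difference 9, so f(3) = 5 + 9 = 14.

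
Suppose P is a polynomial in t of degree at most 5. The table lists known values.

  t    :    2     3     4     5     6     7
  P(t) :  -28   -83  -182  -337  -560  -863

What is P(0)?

First differences: -55, -99, -155, -223, -303. Second differences: -44, -56, -68, -80. Third differences: -12, -12, -12.
Level-3 differences are constant, so P has degree 3.
Fitting a degree-3 polynomial gives P(t) = -2t³ - 4t² + 3t - 2.
The constant term is P(0) = -2.

-2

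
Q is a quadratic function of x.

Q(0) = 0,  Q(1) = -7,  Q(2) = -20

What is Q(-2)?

Write Q(x) = ax² + bx + c; the 3 given values yield a linear system in the 3 coefficients.
Solving, Q(x) = -3x² - 4x.
Then Q(-2) = -4.

-4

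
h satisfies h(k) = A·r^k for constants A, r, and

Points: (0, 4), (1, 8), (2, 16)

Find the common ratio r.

Consecutive ratio: 8/4 = 2, and 16/8 = 2, so r = 2.
Then A·2^0 = 4 gives A = 4, and h(k) = 4·2^k.

2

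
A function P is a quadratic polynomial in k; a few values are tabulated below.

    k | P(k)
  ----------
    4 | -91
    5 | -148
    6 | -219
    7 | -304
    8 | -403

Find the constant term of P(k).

Write P(k) = ak² + bk + c; the 5 given values yield a linear system in the 3 coefficients.
Solving, P(k) = -7k² + 6k - 3.
The constant term is P(0) = -3.

-3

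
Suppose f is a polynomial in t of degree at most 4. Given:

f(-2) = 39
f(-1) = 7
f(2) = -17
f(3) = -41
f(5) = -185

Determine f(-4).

211

Write f(t) = at^4 + bt³ + ct² + dt + e; the 5 given values yield a linear system in the 5 coefficients.
Solving, the leading coefficient vanishes, and f(t) = -2t³ + 4t² - 6t - 5.
Then f(-4) = 211.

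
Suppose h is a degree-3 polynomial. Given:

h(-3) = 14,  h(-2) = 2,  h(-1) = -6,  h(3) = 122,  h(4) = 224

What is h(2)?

Write h(n) = an³ + bn² + cn + d; the 5 given values yield a linear system in the 4 coefficients.
Solving, h(n) = n³ + 8n² + 9n - 4.
Then h(2) = 54.

54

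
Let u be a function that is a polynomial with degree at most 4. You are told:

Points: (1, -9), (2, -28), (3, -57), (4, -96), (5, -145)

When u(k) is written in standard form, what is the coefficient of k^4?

Write u(k) = ak^4 + bk³ + ck² + dk + e; the 5 given values yield a linear system in the 5 coefficients.
Solving, the top 2 coefficients vanish, and u(k) = -5k² - 4k.
The coefficient of k^4 is 0.

0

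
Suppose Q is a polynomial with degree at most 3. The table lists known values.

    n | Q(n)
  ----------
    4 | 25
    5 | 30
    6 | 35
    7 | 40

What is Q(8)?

45

First differences: 5, 5, 5.
Level-1 differences are constant, so Q has degree 1.
Fitting a degree-1 polynomial gives Q(n) = 5n + 5.
Then Q(8) = 45.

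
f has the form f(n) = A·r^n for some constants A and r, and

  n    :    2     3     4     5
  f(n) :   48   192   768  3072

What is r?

4

Consecutive ratio: 192/48 = 4, and 768/192 = 4, so r = 4.
Then A·4^2 = 48 gives A = 3, and f(n) = 3·4^n.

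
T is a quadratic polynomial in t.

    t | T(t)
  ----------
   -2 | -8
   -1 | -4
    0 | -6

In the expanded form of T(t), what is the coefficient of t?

-5

Write T(t) = at² + bt + c; the 3 given values yield a linear system in the 3 coefficients.
Solving, T(t) = -3t² - 5t - 6.
The coefficient of t is -5.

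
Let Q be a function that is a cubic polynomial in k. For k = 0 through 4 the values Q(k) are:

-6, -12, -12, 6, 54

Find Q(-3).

First differences: -6, 0, 18, 48. Second differences: 6, 18, 30. Third differences: 12, 12.
Level-3 differences are constant, so Q has degree 3.
Fitting a degree-3 polynomial gives Q(k) = 2k³ - 3k² - 5k - 6.
Then Q(-3) = -72.

-72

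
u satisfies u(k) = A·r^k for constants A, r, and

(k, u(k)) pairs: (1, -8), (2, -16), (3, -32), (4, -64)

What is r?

2

Consecutive ratio: -16/(-8) = 2, and -32/(-16) = 2, so r = 2.
Then A·2^1 = -8 gives A = -4, and u(k) = -4·2^k.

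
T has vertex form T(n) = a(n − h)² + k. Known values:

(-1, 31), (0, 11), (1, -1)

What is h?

First differences -20, -12; second difference 8 = 2a, so a = 4.
Expanding, the n-coefficient is −2ah = -8h; matching it to the data gives h = 2, and then k = -5.
So T(n) = 4(n − 2)² − 5.
Hence h = 2.

2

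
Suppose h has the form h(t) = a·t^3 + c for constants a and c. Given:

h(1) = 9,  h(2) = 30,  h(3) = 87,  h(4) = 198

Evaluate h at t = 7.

From h(1) = 9 and h(2) = 30: 1a + c = 9 and 8a + c = 30.
Subtracting: 7a = 21, so a = 3; then c = 9 − 3·1 = 6.
So h(t) = 3t³ + 6, and h(7) = 1035.

1035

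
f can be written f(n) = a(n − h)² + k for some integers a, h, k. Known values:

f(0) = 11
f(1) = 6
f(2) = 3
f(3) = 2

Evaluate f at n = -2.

First differences -5, -3, -1; second difference 2 = 2a, so a = 1.
Expanding, the n-coefficient is −2ah = -2h; matching it to the data gives h = 3, and then k = 2.
So f(n) = 1(n − 3)² + 2.
f(-2) = 1·(-5)² + 2 = 27.

27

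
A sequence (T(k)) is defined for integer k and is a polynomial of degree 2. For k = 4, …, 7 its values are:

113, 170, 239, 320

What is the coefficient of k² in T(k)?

6

First differences: 57, 69, 81. Second differences: 12, 12.
Level-2 differences are constant, so T has degree 2.
Fitting a degree-2 polynomial gives T(k) = 6k² + 3k + 5.
The coefficient of k² is 6.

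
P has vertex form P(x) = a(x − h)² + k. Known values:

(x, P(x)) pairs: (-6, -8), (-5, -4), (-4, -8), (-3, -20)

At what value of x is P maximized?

-5

First differences 4, -4, -12; second difference -8 = 2a, so a = -4.
Expanding, the x-coefficient is −2ah = 8h; matching it to the data gives h = -5, and then k = -4.
So P(x) = -4(x + 5)² − 4.
Hence h = -5.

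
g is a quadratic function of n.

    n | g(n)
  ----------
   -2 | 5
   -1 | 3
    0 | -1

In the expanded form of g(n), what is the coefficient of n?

-5

Write g(n) = an² + bn + c; the 3 given values yield a linear system in the 3 coefficients.
Solving, g(n) = -n² - 5n - 1.
The coefficient of n is -5.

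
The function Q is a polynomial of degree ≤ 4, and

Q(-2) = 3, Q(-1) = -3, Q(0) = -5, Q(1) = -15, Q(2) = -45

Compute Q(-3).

25

First differences: -6, -2, -10, -30. Second differences: 4, -8, -20. Third differences: -12, -12.
Level-3 differences are constant, so Q has degree 3.
Fitting a degree-3 polynomial gives Q(t) = -2t³ - 4t² - 4t - 5.
Then Q(-3) = 25.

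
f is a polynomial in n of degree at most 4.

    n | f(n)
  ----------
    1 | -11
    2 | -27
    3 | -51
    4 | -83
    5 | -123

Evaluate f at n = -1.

First differences: -16, -24, -32, -40. Second differences: -8, -8, -8.
Level-2 differences are constant, so f has degree 2.
Fitting a degree-2 polynomial gives f(n) = -4n² - 4n - 3.
Then f(-1) = -3.

-3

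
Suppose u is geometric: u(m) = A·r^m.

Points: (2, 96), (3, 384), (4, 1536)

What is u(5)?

6144

Consecutive ratio: 384/96 = 4, and 1536/384 = 4, so r = 4.
Then A·4^2 = 96 gives A = 6, and u(m) = 6·4^m.
u(5) = 6·4^5 = 6144.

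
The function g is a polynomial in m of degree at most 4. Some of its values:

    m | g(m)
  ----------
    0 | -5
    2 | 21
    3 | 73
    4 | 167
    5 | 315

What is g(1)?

-1

Write g(m) = am^4 + bm³ + cm² + dm + e; the 5 given values yield a linear system in the 5 coefficients.
Solving, the leading coefficient vanishes, and g(m) = 2m³ + 3m² - m - 5.
Then g(1) = -1.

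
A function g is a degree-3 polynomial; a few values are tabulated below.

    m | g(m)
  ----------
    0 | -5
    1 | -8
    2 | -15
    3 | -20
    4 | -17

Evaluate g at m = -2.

-35

First differences: -3, -7, -5, 3. Second differences: -4, 2, 8. Third differences: 6, 6.
Level-3 differences are constant, so g has degree 3.
Fitting a degree-3 polynomial gives g(m) = m³ - 5m² + m - 5.
Then g(-2) = -35.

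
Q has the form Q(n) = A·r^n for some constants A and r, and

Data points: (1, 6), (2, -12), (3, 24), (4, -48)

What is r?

-2

Consecutive ratio: -12/6 = -2, and 24/(-12) = -2, so r = -2.
Then A·(-2)^1 = 6 gives A = -3, and Q(n) = -3·(-2)^n.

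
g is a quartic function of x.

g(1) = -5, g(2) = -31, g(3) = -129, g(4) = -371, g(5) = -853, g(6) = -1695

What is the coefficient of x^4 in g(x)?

First differences: -26, -98, -242, -482, -842. Second differences: -72, -144, -240, -360. Third differences: -72, -96, -120. Fourth differences: -24, -24.
Level-4 differences are constant, so g has degree 4.
Fitting a degree-4 polynomial gives g(x) = -x^4 - 2x³ + x² - 3.
The coefficient of x^4 is -1.

-1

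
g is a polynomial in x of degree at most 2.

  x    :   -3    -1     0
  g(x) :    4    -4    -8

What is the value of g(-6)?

16

Write g(x) = ax² + bx + c; the 3 given values yield a linear system in the 3 coefficients.
Solving, the leading coefficient vanishes, and g(x) = -4x - 8.
Then g(-6) = 16.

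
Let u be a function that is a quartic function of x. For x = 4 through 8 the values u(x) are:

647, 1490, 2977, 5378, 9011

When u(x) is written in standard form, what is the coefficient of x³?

1

Write u(x) = ax^4 + bx³ + cx² + dx + e; the 5 given values yield a linear system in the 5 coefficients.
Solving, u(x) = 2x^4 + x³ + 5x² - x - 5.
The coefficient of x³ is 1.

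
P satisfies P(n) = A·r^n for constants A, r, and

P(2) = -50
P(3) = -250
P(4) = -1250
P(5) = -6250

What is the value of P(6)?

Consecutive ratio: -250/(-50) = 5, and -1250/(-250) = 5, so r = 5.
Then A·5^2 = -50 gives A = -2, and P(n) = -2·5^n.
P(6) = -2·5^6 = -31250.

-31250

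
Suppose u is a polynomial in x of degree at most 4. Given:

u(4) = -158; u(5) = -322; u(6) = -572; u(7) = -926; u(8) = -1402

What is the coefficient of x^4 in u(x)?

0

First differences: -164, -250, -354, -476. Second differences: -86, -104, -122. Third differences: -18, -18.
Level-3 differences are constant, so u has degree 3.
Fitting a degree-3 polynomial gives u(x) = -3x³ + 2x² + x - 2.
The coefficient of x^4 is 0.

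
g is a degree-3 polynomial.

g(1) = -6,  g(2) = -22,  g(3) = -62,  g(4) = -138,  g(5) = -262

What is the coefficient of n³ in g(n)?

-2

Write g(n) = an³ + bn² + cn + d; the 5 given values yield a linear system in the 4 coefficients.
Solving, g(n) = -2n³ - 2n - 2.
The coefficient of n³ is -2.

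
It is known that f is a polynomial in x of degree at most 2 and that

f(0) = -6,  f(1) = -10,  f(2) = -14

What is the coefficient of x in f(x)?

First differences: -4, -4.
Level-1 differences are constant, so f has degree 1.
Fitting a degree-1 polynomial gives f(x) = -4x - 6.
The coefficient of x is -4.

-4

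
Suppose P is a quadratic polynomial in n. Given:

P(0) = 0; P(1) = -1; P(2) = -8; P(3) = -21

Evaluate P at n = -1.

-5

First differences: -1, -7, -13. Second differences: -6, -6.
Level-2 differences are constant, so P has degree 2.
Fitting a degree-2 polynomial gives P(n) = -3n² + 2n.
Then P(-1) = -5.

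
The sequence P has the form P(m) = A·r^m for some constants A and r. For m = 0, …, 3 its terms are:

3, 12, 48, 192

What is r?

4

Consecutive ratio: 12/3 = 4, and 48/12 = 4, so r = 4.
Then A·4^0 = 3 gives A = 3, and P(m) = 3·4^m.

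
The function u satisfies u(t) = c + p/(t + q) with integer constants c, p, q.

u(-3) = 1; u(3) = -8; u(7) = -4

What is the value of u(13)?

(u(t) − c)(t + q) = p for each data point; the three points give a linear system in c and q, then p follows.
Solving: c = -2, q = -1, p = -12, so u(t) = -2 − 12/(t − 1).
Then u(13) = -2 − 12/12 = -3.

-3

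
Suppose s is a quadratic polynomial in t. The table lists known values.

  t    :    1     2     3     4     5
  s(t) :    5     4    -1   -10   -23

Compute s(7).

Write s(t) = at² + bt + c; the 5 given values yield a linear system in the 3 coefficients.
Solving, s(t) = -2t² + 5t + 2.
Then s(7) = -61.

-61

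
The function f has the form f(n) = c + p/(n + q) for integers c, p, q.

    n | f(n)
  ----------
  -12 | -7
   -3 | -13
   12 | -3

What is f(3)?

(f(n) − c)(n + q) = p for each data point; the three points give a linear system in c and q, then p follows.
Solving: c = -5, q = 0, p = 24, so f(n) = -5 + 24/(n + 0).
Then f(3) = -5 + 24/3 = 3.

3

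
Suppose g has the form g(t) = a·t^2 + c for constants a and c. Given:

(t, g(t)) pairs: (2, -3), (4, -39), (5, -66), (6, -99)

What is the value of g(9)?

-234

From g(2) = -3 and g(4) = -39: 4a + c = -3 and 16a + c = -39.
Subtracting: 12a = -36, so a = -3; then c = -3 − (-3)·4 = 9.
So g(t) = -3t² + 9, and g(9) = -234.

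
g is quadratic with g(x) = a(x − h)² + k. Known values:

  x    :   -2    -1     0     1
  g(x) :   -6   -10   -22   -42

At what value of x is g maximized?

First differences -4, -12, -20; second difference -8 = 2a, so a = -4.
Expanding, the x-coefficient is −2ah = 8h; matching it to the data gives h = -2, and then k = -6.
So g(x) = -4(x + 2)² − 6.
Hence h = -2.

-2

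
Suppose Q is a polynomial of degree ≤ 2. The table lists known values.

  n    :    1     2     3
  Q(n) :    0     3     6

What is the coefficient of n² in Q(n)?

0

First differences: 3, 3.
Level-1 differences are constant, so Q has degree 1.
Fitting a degree-1 polynomial gives Q(n) = 3n - 3.
The coefficient of n² is 0.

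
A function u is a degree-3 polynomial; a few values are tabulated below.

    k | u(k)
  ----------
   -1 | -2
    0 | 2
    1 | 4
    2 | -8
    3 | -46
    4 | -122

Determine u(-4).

94

Write u(k) = ak³ + bk² + ck + d; the 6 given values yield a linear system in the 4 coefficients.
Solving, u(k) = -2k³ - k² + 5k + 2.
Then u(-4) = 94.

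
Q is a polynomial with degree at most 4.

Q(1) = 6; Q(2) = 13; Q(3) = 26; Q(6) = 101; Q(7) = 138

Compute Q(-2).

Write Q(m) = am^4 + bm³ + cm² + dm + e; the 5 given values yield a linear system in the 5 coefficients.
Solving, the top 2 coefficients vanish, and Q(m) = 3m² - 2m + 5.
Then Q(-2) = 21.

21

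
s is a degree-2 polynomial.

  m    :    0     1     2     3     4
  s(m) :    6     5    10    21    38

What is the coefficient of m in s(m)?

-4

Write s(m) = am² + bm + c; the 5 given values yield a linear system in the 3 coefficients.
Solving, s(m) = 3m² - 4m + 6.
The coefficient of m is -4.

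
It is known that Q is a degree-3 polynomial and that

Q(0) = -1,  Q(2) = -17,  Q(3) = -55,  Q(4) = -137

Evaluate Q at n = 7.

Write Q(n) = an³ + bn² + cn + d; the 4 given values yield a linear system in the 4 coefficients.
Solving, Q(n) = -3n³ + 5n² - 6n - 1.
Then Q(7) = -827.

-827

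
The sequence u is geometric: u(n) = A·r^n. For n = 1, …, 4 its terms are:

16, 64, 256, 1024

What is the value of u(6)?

Consecutive ratio: 64/16 = 4, and 256/64 = 4, so r = 4.
Then A·4^1 = 16 gives A = 4, and u(n) = 4·4^n.
u(6) = 4·4^6 = 16384.

16384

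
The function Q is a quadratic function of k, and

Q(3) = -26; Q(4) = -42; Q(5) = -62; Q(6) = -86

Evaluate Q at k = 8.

-146

First differences: -16, -20, -24. Second differences: -4, -4.
Level-2 differences are constant, so Q has degree 2.
Fitting a degree-2 polynomial gives Q(k) = -2k² - 2k - 2.
Then Q(8) = -146.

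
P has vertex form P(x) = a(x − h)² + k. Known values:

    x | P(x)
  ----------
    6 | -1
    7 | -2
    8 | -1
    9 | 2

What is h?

7

First differences -1, 1, 3; second difference 2 = 2a, so a = 1.
Expanding, the x-coefficient is −2ah = -2h; matching it to the data gives h = 7, and then k = -2.
So P(x) = 1(x − 7)² − 2.
Hence h = 7.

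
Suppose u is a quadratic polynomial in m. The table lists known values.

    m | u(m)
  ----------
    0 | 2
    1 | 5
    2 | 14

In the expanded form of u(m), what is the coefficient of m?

Write u(m) = am² + bm + c; the 3 given values yield a linear system in the 3 coefficients.
Solving, u(m) = 3m² + 2.
The coefficient of m is 0.

0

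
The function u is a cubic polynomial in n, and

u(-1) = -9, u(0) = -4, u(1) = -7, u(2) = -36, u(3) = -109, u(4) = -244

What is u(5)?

-459

First differences: 5, -3, -29, -73, -135. Second differences: -8, -26, -44, -62. Third differences: -18, -18, -18.
Level-3 differences are constant, so u has degree 3.
Fitting a degree-3 polynomial gives u(n) = -3n³ - 4n² + 4n - 4.
Then u(5) = -459.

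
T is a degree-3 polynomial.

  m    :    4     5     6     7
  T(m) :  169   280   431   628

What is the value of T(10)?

1555

Write T(m) = am³ + bm² + cm + d; the 4 given values yield a linear system in the 4 coefficients.
Solving, T(m) = m³ + 5m² + 5m + 5.
Then T(10) = 1555.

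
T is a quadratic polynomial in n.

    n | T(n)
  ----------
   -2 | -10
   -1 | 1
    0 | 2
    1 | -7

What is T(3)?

First differences: 11, 1, -9. Second differences: -10, -10.
Level-2 differences are constant, so T has degree 2.
Fitting a degree-2 polynomial gives T(n) = -5n² - 4n + 2.
Then T(3) = -55.

-55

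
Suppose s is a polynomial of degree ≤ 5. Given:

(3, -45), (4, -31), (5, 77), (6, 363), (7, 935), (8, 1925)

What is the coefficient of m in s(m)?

Write s(m) = am^5 + bm^4 + cm³ + dm² + em + p; the 6 given values yield a linear system in the 6 coefficients.
Solving, the leading coefficient vanishes, and s(m) = m^4 - 4m³ - 2m² + m - 3.
The coefficient of m is 1.

1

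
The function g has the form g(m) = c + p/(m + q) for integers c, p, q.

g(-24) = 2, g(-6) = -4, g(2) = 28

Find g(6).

(g(m) − c)(m + q) = p for each data point; the three points give a linear system in c and q, then p follows.
Solving: c = 4, q = 0, p = 48, so g(m) = 4 + 48/(m + 0).
Then g(6) = 4 + 48/6 = 12.

12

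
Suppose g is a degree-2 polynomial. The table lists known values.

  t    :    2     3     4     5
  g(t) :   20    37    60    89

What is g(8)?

First differences: 17, 23, 29. Second differences: 6, 6.
Level-2 differences are constant, so g has degree 2.
Fitting a degree-2 polynomial gives g(t) = 3t² + 2t + 4.
Then g(8) = 212.

212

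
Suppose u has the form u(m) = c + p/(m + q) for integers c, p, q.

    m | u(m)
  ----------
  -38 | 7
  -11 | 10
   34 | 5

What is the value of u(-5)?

18

(u(m) − c)(m + q) = p for each data point; the three points give a linear system in c and q, then p follows.
Solving: c = 6, q = 2, p = -36, so u(m) = 6 − 36/(m + 2).
Then u(-5) = 6 − 36/(-3) = 18.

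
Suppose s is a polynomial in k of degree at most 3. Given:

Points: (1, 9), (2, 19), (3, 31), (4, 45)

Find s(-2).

Write s(k) = ak³ + bk² + ck + d; the 4 given values yield a linear system in the 4 coefficients.
Solving, the leading coefficient vanishes, and s(k) = k² + 7k + 1.
Then s(-2) = -9.

-9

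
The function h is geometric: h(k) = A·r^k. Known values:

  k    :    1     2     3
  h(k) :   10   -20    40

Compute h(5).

160

Consecutive ratio: -20/10 = -2, and 40/(-20) = -2, so r = -2.
Then A·(-2)^1 = 10 gives A = -5, and h(k) = -5·(-2)^k.
h(5) = -5·(-2)^5 = 160.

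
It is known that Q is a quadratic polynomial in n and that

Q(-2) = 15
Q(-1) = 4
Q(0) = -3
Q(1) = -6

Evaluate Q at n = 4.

9

Write Q(n) = an² + bn + c; the 4 given values yield a linear system in the 3 coefficients.
Solving, Q(n) = 2n² - 5n - 3.
Then Q(4) = 9.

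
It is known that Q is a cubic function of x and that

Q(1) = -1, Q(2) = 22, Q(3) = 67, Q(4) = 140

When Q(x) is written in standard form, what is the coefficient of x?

Write Q(x) = ax³ + bx² + cx + d; the 4 given values yield a linear system in the 4 coefficients.
Solving, Q(x) = x³ + 5x² + x - 8.
The coefficient of x is 1.

1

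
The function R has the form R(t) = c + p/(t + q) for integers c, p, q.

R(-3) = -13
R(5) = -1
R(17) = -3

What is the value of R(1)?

(R(t) − c)(t + q) = p for each data point; the three points give a linear system in c and q, then p follows.
Solving: c = -4, q = 1, p = 18, so R(t) = -4 + 18/(t + 1).
Then R(1) = -4 + 18/2 = 5.

5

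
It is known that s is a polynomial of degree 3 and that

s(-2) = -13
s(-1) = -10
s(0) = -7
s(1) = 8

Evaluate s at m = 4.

Write s(m) = am³ + bm² + cm + d; the 4 given values yield a linear system in the 4 coefficients.
Solving, s(m) = 2m³ + 6m² + 7m - 7.
Then s(4) = 245.

245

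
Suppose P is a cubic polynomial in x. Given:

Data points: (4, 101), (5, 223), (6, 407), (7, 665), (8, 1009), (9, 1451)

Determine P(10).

First differences: 122, 184, 258, 344, 442. Second differences: 62, 74, 86, 98. Third differences: 12, 12, 12.
Level-3 differences are constant, so P has degree 3.
Fitting a degree-3 polynomial gives P(x) = 2x³ + x² - 9x - 7.
Then P(10) = 2003.

2003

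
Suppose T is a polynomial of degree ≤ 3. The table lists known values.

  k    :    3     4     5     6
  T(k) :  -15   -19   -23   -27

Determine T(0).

-3

First differences: -4, -4, -4.
Level-1 differences are constant, so T has degree 1.
Fitting a degree-1 polynomial gives T(k) = -4k - 3.
Then T(0) = -3.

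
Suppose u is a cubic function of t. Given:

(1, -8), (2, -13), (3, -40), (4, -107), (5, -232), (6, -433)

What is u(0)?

First differences: -5, -27, -67, -125, -201. Second differences: -22, -40, -58, -76. Third differences: -18, -18, -18.
Level-3 differences are constant, so u has degree 3.
Fitting a degree-3 polynomial gives u(t) = -3t³ + 7t² - 5t - 7.
The constant term is u(0) = -7.

-7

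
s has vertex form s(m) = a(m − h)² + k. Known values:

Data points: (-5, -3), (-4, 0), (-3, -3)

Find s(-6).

First differences 3, -3; second difference -6 = 2a, so a = -3.
Expanding, the m-coefficient is −2ah = 6h; matching it to the data gives h = -4, and then k = 0.
So s(m) = -3(m + 4)² + 0.
s(-6) = -3·(-2)² + 0 = -12.

-12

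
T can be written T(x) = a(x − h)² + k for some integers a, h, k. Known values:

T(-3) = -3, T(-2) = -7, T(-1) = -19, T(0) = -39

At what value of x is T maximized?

-3

First differences -4, -12, -20; second difference -8 = 2a, so a = -4.
Expanding, the x-coefficient is −2ah = 8h; matching it to the data gives h = -3, and then k = -3.
So T(x) = -4(x + 3)² − 3.
Hence h = -3.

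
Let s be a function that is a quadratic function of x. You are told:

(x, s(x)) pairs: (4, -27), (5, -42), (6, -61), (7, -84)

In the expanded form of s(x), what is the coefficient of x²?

Write s(x) = ax² + bx + c; the 4 given values yield a linear system in the 3 coefficients.
Solving, s(x) = -2x² + 3x - 7.
The coefficient of x² is -2.

-2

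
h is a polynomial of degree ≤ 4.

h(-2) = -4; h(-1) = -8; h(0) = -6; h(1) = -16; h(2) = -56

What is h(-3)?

First differences: -4, 2, -10, -40. Second differences: 6, -12, -30. Third differences: -18, -18.
Level-3 differences are constant, so h has degree 3.
Fitting a degree-3 polynomial gives h(k) = -3k³ - 6k² - k - 6.
Then h(-3) = 24.

24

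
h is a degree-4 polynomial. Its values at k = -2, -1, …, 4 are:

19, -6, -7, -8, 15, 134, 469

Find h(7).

4690

First differences: -25, -1, -1, 23, 119, 335. Second differences: 24, 0, 24, 96, 216. Third differences: -24, 24, 72, 120. Fourth differences: 48, 48, 48.
Level-4 differences are constant, so h has degree 4.
Fitting a degree-4 polynomial gives h(k) = 2k^4 - 2k² - k - 7.
Then h(7) = 4690.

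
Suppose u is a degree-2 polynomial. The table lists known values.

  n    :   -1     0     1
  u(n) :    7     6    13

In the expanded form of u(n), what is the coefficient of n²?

4

Write u(n) = an² + bn + c; the 3 given values yield a linear system in the 3 coefficients.
Solving, u(n) = 4n² + 3n + 6.
The coefficient of n² is 4.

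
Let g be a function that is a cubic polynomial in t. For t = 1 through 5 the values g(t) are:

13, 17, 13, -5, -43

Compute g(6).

-107

Write g(t) = at³ + bt² + ct + d; the 5 given values yield a linear system in the 4 coefficients.
Solving, g(t) = -t³ + 2t² + 5t + 7.
Then g(6) = -107.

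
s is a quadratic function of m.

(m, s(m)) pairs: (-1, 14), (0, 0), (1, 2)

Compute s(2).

20

Write s(m) = am² + bm + c; the 3 given values yield a linear system in the 3 coefficients.
Solving, s(m) = 8m² - 6m.
Then s(2) = 20.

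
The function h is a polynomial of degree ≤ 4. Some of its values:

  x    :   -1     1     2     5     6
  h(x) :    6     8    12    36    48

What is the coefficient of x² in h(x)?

Write h(x) = ax^4 + bx³ + cx² + dx + e; the 5 given values yield a linear system in the 5 coefficients.
Solving, the top 2 coefficients vanish, and h(x) = x² + x + 6.
The coefficient of x² is 1.

1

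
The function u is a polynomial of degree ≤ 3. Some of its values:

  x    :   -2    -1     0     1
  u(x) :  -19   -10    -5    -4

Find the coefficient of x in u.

First differences: 9, 5, 1. Second differences: -4, -4.
Level-2 differences are constant, so u has degree 2.
Fitting a degree-2 polynomial gives u(x) = -2x² + 3x - 5.
The coefficient of x is 3.

3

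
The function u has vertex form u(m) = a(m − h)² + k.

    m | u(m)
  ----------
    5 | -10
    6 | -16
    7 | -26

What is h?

First differences -6, -10; second difference -4 = 2a, so a = -2.
Expanding, the m-coefficient is −2ah = 4h; matching it to the data gives h = 4, and then k = -8.
So u(m) = -2(m − 4)² − 8.
Hence h = 4.

4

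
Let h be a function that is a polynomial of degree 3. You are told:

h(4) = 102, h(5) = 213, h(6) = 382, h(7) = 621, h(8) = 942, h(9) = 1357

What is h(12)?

First differences: 111, 169, 239, 321, 415. Second differences: 58, 70, 82, 94. Third differences: 12, 12, 12.
Level-3 differences are constant, so h has degree 3.
Fitting a degree-3 polynomial gives h(k) = 2k³ - k² - 2k - 2.
Then h(12) = 3286.

3286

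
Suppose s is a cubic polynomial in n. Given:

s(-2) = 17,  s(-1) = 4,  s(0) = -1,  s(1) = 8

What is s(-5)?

Write s(n) = an³ + bn² + cn + d; the 4 given values yield a linear system in the 4 coefficients.
Solving, s(n) = n³ + 7n² + n - 1.
Then s(-5) = 44.

44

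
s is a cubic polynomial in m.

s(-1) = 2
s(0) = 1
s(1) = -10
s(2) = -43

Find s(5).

Write s(m) = am³ + bm² + cm + d; the 4 given values yield a linear system in the 4 coefficients.
Solving, s(m) = -2m³ - 5m² - 4m + 1.
Then s(5) = -394.

-394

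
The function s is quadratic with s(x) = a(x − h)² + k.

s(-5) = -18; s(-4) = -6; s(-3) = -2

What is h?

-3

First differences 12, 4; second difference -8 = 2a, so a = -4.
Expanding, the x-coefficient is −2ah = 8h; matching it to the data gives h = -3, and then k = -2.
So s(x) = -4(x + 3)² − 2.
Hence h = -3.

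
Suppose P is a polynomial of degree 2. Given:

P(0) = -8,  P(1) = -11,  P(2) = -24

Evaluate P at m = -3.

Write P(m) = am² + bm + c; the 3 given values yield a linear system in the 3 coefficients.
Solving, P(m) = -5m² + 2m - 8.
Then P(-3) = -59.

-59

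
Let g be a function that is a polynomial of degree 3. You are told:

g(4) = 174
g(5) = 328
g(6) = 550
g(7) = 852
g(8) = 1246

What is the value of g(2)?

First differences: 154, 222, 302, 394. Second differences: 68, 80, 92. Third differences: 12, 12.
Level-3 differences are constant, so g has degree 3.
Fitting a degree-3 polynomial gives g(n) = 2n³ + 4n² - 4n - 2.
Then g(2) = 22.

22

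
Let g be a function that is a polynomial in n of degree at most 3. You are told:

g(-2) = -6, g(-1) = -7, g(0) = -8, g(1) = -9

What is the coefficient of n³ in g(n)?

Write g(n) = an³ + bn² + cn + d; the 4 given values yield a linear system in the 4 coefficients.
Solving, the top 2 coefficients vanish, and g(n) = -n - 8.
The coefficient of n³ is 0.

0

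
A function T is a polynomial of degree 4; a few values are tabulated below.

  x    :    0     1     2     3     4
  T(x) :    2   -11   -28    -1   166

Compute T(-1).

11

Write T(x) = ax^4 + bx³ + cx² + dx + e; the 5 given values yield a linear system in the 5 coefficients.
Solving, T(x) = 2x^4 - 4x³ - 4x² - 7x + 2.
Then T(-1) = 11.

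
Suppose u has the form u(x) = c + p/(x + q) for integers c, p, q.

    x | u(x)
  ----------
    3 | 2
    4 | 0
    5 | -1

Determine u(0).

-16

(u(x) − c)(x + q) = p for each data point; the three points give a linear system in c and q, then p follows.
Solving: c = -4, q = -1, p = 12, so u(x) = -4 + 12/(x − 1).
Then u(0) = -4 + 12/(-1) = -16.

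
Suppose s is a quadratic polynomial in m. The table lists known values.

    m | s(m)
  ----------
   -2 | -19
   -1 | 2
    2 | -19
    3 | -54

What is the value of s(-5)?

-166

Write s(m) = am² + bm + c; the 4 given values yield a linear system in the 3 coefficients.
Solving, s(m) = -7m² + 9.
Then s(-5) = -166.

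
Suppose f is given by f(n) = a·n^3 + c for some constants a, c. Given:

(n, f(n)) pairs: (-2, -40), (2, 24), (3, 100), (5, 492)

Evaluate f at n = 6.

856

From f(-2) = -40 and f(2) = 24: -8a + c = -40 and 8a + c = 24.
Subtracting: 16a = 64, so a = 4; then c = -40 − 4·(-8) = -8.
So f(n) = 4n³ − 8, and f(6) = 856.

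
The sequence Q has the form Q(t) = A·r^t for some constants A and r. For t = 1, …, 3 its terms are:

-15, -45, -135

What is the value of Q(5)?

-1215

Consecutive ratio: -45/(-15) = 3, and -135/(-45) = 3, so r = 3.
Then A·3^1 = -15 gives A = -5, and Q(t) = -5·3^t.
Q(5) = -5·3^5 = -1215.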